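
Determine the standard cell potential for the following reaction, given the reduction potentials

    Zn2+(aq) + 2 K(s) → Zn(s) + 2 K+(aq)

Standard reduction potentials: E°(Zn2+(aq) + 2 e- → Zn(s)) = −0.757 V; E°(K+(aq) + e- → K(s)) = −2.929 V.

Zn2+(aq) gains electrons, so the Zn²⁺/Zn couple is the cathode; the K⁺/K couple is the anode.
E°cell = E°(cathode) − E°(anode) = −0.757 − (−2.929) = +2.172 V.
The positive value indicates the reaction is spontaneous as written.

+2.172 V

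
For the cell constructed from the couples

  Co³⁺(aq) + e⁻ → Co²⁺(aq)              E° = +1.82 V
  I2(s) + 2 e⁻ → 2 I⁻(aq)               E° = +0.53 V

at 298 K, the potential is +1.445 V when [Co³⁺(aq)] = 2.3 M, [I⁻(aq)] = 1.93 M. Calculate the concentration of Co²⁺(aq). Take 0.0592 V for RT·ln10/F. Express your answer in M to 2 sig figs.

0.011 M

Co³⁺/Co²⁺ is the cathode (higher E°); E°cell = +1.82 − (+0.53) = +1.29 V with n = 2.
Rearranging E = E° − (0.0592/n)·log Q gives log Q = 2(+1.29 − (+1.445))/0.0592 = −5.236.
For 2 Co³⁺(aq) + 2 I⁻(aq) → 2 Co²⁺(aq) + I2(s), the reaction quotient is Q = [Co²⁺(aq)]^2 / ([Co³⁺(aq)]^2·[I⁻(aq)]^2).
Solving for the unknown gives log [Co²⁺(aq)] = −1.971, so [Co²⁺(aq)] ≈ 0.011 M.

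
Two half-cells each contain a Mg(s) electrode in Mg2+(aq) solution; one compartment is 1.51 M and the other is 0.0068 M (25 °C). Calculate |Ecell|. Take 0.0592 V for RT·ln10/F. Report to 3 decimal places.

0.069 V

For a concentration cell E°cell = 0, since both electrodes use the same couple.
The compartment with the higher Mg2+(aq) concentration (1.51 M) acts as the cathode; ions are reduced there and produced at the dilute (0.0068 M) anode.
With n = 2, Ecell = −(0.0592/2)·log([dilute]/[conc]) = −(0.0592/2)·log(0.0068/1.51) = +0.069 V.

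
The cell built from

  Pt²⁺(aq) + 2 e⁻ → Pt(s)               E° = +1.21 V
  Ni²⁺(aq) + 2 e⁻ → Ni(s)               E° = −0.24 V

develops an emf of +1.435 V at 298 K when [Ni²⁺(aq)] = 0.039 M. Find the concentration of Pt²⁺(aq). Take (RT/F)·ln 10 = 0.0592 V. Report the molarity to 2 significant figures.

The Pt²⁺/Pt couple has the larger reduction potential, so it is the cathode: E°cell = +1.21 − (−0.24) = +1.45 V and n = 2.
From the Nernst equation, log Q = n(E° − E)/0.0592 = 2·(+1.45 − (+1.435))/0.0592 = 0.507.
For Pt²⁺(aq) + Ni(s) → Pt(s) + Ni²⁺(aq), the reaction quotient is Q = [Ni²⁺(aq)] / [Pt²⁺(aq)].
Isolating [Pt²⁺(aq)] in Q = 10^{0.507} yields log [Pt²⁺(aq)] = −1.916, i.e. 0.012 M.

0.012 M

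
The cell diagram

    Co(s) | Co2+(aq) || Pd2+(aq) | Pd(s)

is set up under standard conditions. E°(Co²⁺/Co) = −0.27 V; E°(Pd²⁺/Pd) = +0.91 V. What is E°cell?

+1.18 V

By convention the left-hand electrode in cell notation is the anode (oxidation) and the right-hand electrode is the cathode (reduction).
E°cell = E°(right) − E°(left) = +0.91 − (−0.27) = +1.18 V.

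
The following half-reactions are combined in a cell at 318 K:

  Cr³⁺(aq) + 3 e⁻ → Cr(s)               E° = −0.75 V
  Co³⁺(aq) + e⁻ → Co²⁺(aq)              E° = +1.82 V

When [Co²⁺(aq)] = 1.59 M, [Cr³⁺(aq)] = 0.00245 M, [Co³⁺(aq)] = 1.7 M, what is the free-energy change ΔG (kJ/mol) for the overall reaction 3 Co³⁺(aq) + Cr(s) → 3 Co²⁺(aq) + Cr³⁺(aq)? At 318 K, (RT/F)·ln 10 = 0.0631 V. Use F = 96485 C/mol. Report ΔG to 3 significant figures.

−760 kJ/mol

The standard cell potential is +1.82 − (−0.75) = +2.57 V, with n = 3 electrons in the balanced equation.
Q = ([Co²⁺(aq)]^3·[Cr³⁺(aq)]) / [Co³⁺(aq)]^3 = 0.002, so log Q = −2.698 and E = +2.57 − (0.0631/3)(−2.698) = +2.6267 V.
Then ΔG = −nFE = −3 × 96485 × +2.6267 J/mol = −760 kJ/mol.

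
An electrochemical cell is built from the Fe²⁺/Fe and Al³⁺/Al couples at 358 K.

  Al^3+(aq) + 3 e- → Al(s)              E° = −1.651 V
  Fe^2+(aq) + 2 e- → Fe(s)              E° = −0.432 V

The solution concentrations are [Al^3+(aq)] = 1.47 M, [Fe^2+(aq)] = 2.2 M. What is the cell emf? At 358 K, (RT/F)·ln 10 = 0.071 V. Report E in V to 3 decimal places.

+1.227 V

The Fe²⁺/Fe couple has the more positive E°, so it is the cathode; Al³⁺/Al is the anode.
E°cell = E°cat − E°an = −0.432 − (−1.651) = +1.219 V; n = 6.
The balanced reaction is 3 Fe^2+(aq) + 2 Al(s) → 3 Fe(s) + 2 Al^3+(aq), so Q = [Al^3+(aq)]^2 / [Fe^2+(aq)]^3 = 0.203 and log Q = −0.693.
Applying E = E° − (RT ln10/nF)·log Q gives +1.219 − (0.071/6)(−0.693) = +1.227 V.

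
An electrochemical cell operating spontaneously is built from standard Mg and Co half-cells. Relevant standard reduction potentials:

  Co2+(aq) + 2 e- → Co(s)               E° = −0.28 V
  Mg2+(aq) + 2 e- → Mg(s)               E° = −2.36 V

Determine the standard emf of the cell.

Of the two couples in this cell, the one with the more positive reduction potential is reduced at the cathode: here that is Co²⁺/Co (−0.28 V); Mg²⁺/Mg (−2.36 V) is the anode.
E°cell = E°(cathode) − E°(anode) = −0.28 − (−2.36) = +2.08 V.

+2.08 V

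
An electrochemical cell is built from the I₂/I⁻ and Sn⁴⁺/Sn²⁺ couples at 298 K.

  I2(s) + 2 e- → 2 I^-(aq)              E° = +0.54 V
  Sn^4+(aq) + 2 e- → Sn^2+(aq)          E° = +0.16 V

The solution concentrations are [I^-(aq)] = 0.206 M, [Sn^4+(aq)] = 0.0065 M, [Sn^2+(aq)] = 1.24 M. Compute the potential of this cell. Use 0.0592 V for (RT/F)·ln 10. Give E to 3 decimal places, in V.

+0.488 V

Since E°(I₂/I⁻) > E°(Sn⁴⁺/Sn²⁺), I₂/I⁻ serves as the cathode.
The standard potential is +0.54 − (+0.16) = +0.38 V and the balanced reaction transfers n = 2 electrons.
For the overall reaction I2(s) + Sn^2+(aq) → 2 I^-(aq) + Sn^4+(aq), Q = ([I^-(aq)]^2·[Sn^4+(aq)]) / [Sn^2+(aq)] = 0.000222, giving log Q = −3.653.
By the Nernst equation, E = +0.38 − (0.0592/2)·(−3.653) = +0.488 V.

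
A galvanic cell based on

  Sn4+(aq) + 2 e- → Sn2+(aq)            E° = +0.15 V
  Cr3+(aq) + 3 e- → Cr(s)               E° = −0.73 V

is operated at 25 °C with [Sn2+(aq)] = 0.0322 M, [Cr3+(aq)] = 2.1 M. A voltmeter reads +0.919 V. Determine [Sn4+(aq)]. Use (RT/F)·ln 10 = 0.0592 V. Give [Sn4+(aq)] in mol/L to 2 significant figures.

With Sn⁴⁺/Sn²⁺ at the cathode and Cr³⁺/Cr at the anode, E°cell = +0.15 − (−0.73) = +0.88 V (n = 6).
Rearranging E = E° − (0.0592/n)·log Q gives log Q = 6(+0.88 − (+0.919))/0.0592 = −3.953.
Balancing electrons gives 3 Sn4+(aq) + 2 Cr(s) → 3 Sn2+(aq) + 2 Cr3+(aq); thus Q = ([Sn2+(aq)]^3·[Cr3+(aq)]^2) / [Sn4+(aq)]^3.
Solving for the unknown gives log [Sn4+(aq)] = 0.040, so [Sn4+(aq)] ≈ 1.1 M.

1.1 M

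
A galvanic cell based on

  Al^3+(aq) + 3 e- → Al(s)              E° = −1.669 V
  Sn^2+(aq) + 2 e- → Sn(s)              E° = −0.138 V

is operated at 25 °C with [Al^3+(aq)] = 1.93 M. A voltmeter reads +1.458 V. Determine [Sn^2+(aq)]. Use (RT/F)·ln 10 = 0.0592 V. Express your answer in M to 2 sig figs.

Sn²⁺/Sn is the cathode (higher E°); E°cell = −0.138 − (−1.669) = +1.531 V with n = 6.
Rearranging E = E° − (0.0592/n)·log Q gives log Q = 6(+1.531 − (+1.458))/0.0592 = 7.399.
Balancing electrons gives 3 Sn^2+(aq) + 2 Al(s) → 3 Sn(s) + 2 Al^3+(aq); thus Q = [Al^3+(aq)]^2 / [Sn^2+(aq)]^3.
Solving for the unknown gives log [Sn^2+(aq)] = −2.276, so [Sn^2+(aq)] ≈ 0.0053 M.

0.0053 M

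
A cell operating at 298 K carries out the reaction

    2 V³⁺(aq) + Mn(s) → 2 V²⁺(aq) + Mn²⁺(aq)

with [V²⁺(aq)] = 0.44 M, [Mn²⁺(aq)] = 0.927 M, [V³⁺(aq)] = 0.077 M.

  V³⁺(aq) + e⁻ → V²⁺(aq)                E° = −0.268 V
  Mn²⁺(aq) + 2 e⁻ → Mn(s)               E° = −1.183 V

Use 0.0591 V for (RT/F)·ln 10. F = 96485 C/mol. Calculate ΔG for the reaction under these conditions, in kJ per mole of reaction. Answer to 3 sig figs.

With V³⁺/V²⁺ reduced at the cathode, E°cell = −0.268 − (−1.183) = +0.915 V and n = 2.
Q = ([V²⁺(aq)]^2·[Mn²⁺(aq)]) / [V³⁺(aq)]^2 = 30.3, so log Q = 1.481 and E = +0.915 − (0.0591/2)(1.481) = +0.8712 V.
Finally ΔG = −nFE = −(2)(96485 C/mol)(+0.8712 V) = −168 kJ/mol.

−168 kJ/mol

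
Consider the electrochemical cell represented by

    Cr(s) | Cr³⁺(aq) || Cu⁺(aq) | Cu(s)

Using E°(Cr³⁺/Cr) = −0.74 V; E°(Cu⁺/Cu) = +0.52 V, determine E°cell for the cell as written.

By convention the left-hand electrode in cell notation is the anode (oxidation) and the right-hand electrode is the cathode (reduction).
E°cell = E°(right) − E°(left) = +0.52 − (−0.74) = +1.26 V.

+1.26 V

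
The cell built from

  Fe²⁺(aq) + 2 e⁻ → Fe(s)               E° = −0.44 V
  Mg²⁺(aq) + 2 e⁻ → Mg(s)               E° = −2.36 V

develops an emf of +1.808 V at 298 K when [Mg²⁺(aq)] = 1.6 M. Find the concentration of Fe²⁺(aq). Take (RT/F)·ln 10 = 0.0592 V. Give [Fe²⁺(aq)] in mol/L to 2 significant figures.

Fe²⁺/Fe is the cathode (higher E°); E°cell = −0.44 − (−2.36) = +1.92 V with n = 2.
Since E = E° − (0.0592/n)·log Q, log Q = n(E° − E)/0.0592 = 3.784.
The balanced reaction is Fe²⁺(aq) + Mg(s) → Fe(s) + Mg²⁺(aq), so Q = [Mg²⁺(aq)] / [Fe²⁺(aq)].
Isolating [Fe²⁺(aq)] in Q = 10^{3.784} yields log [Fe²⁺(aq)] = −3.580, i.e. 0.00026 M.

0.00026 M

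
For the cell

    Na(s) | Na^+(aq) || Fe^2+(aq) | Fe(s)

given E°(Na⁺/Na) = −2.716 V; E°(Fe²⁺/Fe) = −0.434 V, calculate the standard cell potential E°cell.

By convention the left-hand electrode in cell notation is the anode (oxidation) and the right-hand electrode is the cathode (reduction).
E°cell = E°(right) − E°(left) = −0.434 − (−2.716) = +2.282 V.

+2.282 V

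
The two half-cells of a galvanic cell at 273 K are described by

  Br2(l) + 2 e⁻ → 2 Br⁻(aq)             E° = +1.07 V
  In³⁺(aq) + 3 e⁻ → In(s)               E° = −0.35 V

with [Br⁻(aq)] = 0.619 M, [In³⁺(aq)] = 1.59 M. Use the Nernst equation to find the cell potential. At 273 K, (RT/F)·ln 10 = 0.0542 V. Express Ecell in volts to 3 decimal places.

+1.428 V

Since E°(Br₂/Br⁻) > E°(In³⁺/In), Br₂/Br⁻ serves as the cathode.
The standard potential is +1.07 − (−0.35) = +1.42 V and the balanced reaction transfers n = 6 electrons.
For the overall reaction 3 Br2(l) + 2 In(s) → 6 Br⁻(aq) + 2 In³⁺(aq), Q = [Br⁻(aq)]^6·[In³⁺(aq)]^2 = 0.142, giving log Q = −0.847.
Applying E = E° − (RT ln10/nF)·log Q gives +1.42 − (0.0542/6)(−0.847) = +1.428 V.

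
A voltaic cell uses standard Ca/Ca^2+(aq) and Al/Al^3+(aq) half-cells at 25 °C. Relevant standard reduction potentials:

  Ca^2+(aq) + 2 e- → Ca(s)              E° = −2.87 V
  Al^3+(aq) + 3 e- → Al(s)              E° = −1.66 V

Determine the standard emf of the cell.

+1.21 V

Of the two couples in this cell, the one with the more positive reduction potential is reduced at the cathode: here that is Al³⁺/Al (−1.66 V); Ca²⁺/Ca (−2.87 V) is the anode.
E°cell = E°(cathode) − E°(anode) = −1.66 − (−2.87) = +1.21 V.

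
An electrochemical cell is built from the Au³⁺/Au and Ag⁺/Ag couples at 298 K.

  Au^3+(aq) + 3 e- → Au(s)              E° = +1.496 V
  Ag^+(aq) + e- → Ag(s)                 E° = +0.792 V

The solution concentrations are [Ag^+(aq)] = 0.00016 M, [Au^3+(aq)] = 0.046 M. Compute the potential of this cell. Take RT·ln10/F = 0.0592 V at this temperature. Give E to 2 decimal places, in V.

Since E°(Au³⁺/Au) > E°(Ag⁺/Ag), Au³⁺/Au serves as the cathode.
E°cell = +1.496 − (+0.792) = +0.704 V, with n = 3 electrons transferred.
The balanced reaction is Au^3+(aq) + 3 Ag(s) → Au(s) + 3 Ag^+(aq), so Q = [Ag^+(aq)]^3 / [Au^3+(aq)] = 8.9×10^−11 and log Q = −10.050.
E = E° − (0.0592/n)·log Q = +0.704 − (0.0592/3)(−10.050) = +0.90 V.

+0.90 V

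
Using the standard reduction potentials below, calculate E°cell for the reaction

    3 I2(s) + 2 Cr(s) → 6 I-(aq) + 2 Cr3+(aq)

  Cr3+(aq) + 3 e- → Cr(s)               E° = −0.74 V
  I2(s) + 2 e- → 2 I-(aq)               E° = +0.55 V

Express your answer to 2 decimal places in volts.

In the reaction as written, I2(s) is reduced (cathode) and Cr3+(aq) is produced by oxidation at the anode.
E°cell = E°(cathode) − E°(anode) = +0.55 − (−0.74) = +1.29 V.

+1.29 V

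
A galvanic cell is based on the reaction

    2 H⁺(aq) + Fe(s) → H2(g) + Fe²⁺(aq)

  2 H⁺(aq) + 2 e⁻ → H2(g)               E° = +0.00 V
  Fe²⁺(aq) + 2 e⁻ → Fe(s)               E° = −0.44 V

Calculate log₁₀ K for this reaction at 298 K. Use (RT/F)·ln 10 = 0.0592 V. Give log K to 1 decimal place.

log K = 14.9

The 2H⁺/H₂ couple is reduced (cathode); E°cell = +0.00 − (−0.44) = +0.44 V with n = 2.
At equilibrium E = 0, so log K = nE°cell / 0.0592 = (2)(+0.44) / 0.0592 = 14.9.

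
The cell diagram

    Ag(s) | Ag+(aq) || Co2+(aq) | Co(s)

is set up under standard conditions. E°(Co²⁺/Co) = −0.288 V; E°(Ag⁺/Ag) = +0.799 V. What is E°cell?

−1.087 V

By convention the left-hand electrode in cell notation is the anode (oxidation) and the right-hand electrode is the cathode (reduction).
E°cell = E°(right) − E°(left) = −0.288 − (+0.799) = −1.087 V.
The negative sign shows that, as written, the cell would require an external voltage to drive the reaction.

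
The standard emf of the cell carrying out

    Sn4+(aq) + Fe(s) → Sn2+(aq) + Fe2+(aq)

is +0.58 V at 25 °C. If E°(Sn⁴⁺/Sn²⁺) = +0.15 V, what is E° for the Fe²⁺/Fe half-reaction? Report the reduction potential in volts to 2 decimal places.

−0.43 V

In the reaction as written the Sn⁴⁺/Sn²⁺ couple is reduced (cathode) and Fe²⁺/Fe is oxidized (anode), so E°cell = E°(Sn⁴⁺/Sn²⁺) − E°(Fe²⁺/Fe).
E°(Fe²⁺/Fe) = E°(cathode) − E°cell = +0.15 − (+0.58) = −0.43 V.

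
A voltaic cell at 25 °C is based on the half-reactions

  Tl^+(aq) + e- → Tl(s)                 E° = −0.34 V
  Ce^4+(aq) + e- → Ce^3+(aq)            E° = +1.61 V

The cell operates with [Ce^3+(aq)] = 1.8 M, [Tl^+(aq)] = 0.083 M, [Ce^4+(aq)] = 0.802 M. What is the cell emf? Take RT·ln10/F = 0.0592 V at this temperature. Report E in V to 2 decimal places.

Since E°(Ce⁴⁺/Ce³⁺) > E°(Tl⁺/Tl), Ce⁴⁺/Ce³⁺ serves as the cathode.
The standard potential is +1.61 − (−0.34) = +1.95 V and the balanced reaction transfers n = 1 electron.
For the overall reaction Ce^4+(aq) + Tl(s) → Ce^3+(aq) + Tl^+(aq), Q = ([Ce^3+(aq)]·[Tl^+(aq)]) / [Ce^4+(aq)] = 0.186, giving log Q = −0.730.
By the Nernst equation, E = +1.95 − (0.0592/1)·(−0.730) = +1.99 V.

+1.99 V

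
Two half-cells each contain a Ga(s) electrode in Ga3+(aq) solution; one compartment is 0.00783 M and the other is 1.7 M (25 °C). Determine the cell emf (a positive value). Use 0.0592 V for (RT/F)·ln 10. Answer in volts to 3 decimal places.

0.046 V

For a concentration cell E°cell = 0, since both electrodes use the same couple.
The compartment with the higher Ga3+(aq) concentration (1.7 M) acts as the cathode; ions are reduced there and produced at the dilute (0.00783 M) anode.
With n = 3, Ecell = −(0.0592/3)·log([dilute]/[conc]) = −(0.0592/3)·log(0.00783/1.7) = +0.046 V.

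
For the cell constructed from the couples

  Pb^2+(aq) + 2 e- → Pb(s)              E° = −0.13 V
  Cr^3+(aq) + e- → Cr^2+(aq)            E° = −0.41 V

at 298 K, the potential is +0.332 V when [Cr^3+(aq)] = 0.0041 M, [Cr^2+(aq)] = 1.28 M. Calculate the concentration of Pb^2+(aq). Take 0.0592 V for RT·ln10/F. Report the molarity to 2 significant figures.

The Pb²⁺/Pb couple has the larger reduction potential, so it is the cathode: E°cell = −0.13 − (−0.41) = +0.28 V and n = 2.
From the Nernst equation, log Q = n(E° − E)/0.0592 = 2·(+0.28 − (+0.332))/0.0592 = −1.757.
The balanced reaction is Pb^2+(aq) + 2 Cr^2+(aq) → Pb(s) + 2 Cr^3+(aq), so Q = [Cr^3+(aq)]^2 / ([Pb^2+(aq)]·[Cr^2+(aq)]^2).
Solving for the unknown gives log [Pb^2+(aq)] = −3.232, so [Pb^2+(aq)] ≈ 0.00059 M.

0.00059 M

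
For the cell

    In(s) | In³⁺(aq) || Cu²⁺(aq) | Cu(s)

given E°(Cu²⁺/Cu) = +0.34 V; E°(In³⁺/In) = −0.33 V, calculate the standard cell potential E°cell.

+0.67 V

By convention the left-hand electrode in cell notation is the anode (oxidation) and the right-hand electrode is the cathode (reduction).
E°cell = E°(right) − E°(left) = +0.34 − (−0.33) = +0.67 V.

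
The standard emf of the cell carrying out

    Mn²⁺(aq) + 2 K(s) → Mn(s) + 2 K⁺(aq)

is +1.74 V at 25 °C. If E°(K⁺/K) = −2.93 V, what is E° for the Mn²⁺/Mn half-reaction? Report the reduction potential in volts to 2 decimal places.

In the reaction as written the Mn²⁺/Mn couple is reduced (cathode) and K⁺/K is oxidized (anode), so E°cell = E°(Mn²⁺/Mn) − E°(K⁺/K).
E°(Mn²⁺/Mn) = E°cell + E°(anode) = +1.74 + (−2.93) = −1.19 V.

−1.19 V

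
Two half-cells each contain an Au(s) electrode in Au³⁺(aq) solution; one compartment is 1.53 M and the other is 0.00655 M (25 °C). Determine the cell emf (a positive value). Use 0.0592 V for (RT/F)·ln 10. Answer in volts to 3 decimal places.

0.047 V

For a concentration cell E°cell = 0, since both electrodes use the same couple.
The compartment with the higher Au³⁺(aq) concentration (1.53 M) acts as the cathode; ions are reduced there and produced at the dilute (0.00655 M) anode.
With n = 3, Ecell = −(0.0592/3)·log([dilute]/[conc]) = −(0.0592/3)·log(0.00655/1.53) = +0.047 V.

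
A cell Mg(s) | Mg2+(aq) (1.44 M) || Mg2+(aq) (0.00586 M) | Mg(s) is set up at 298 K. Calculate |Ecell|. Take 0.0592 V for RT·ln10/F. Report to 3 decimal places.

0.071 V

For a concentration cell E°cell = 0, since both electrodes use the same couple.
The compartment with the higher Mg2+(aq) concentration (1.44 M) acts as the cathode; ions are reduced there and produced at the dilute (0.00586 M) anode.
With n = 2, Ecell = −(0.0592/2)·log([dilute]/[conc]) = −(0.0592/2)·log(0.00586/1.44) = +0.071 V.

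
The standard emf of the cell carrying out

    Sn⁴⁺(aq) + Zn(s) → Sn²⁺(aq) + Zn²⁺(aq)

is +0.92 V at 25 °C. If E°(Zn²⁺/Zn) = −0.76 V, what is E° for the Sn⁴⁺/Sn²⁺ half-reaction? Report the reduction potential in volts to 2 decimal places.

In the reaction as written the Sn⁴⁺/Sn²⁺ couple is reduced (cathode) and Zn²⁺/Zn is oxidized (anode), so E°cell = E°(Sn⁴⁺/Sn²⁺) − E°(Zn²⁺/Zn).
E°(Sn⁴⁺/Sn²⁺) = E°cell + E°(anode) = +0.92 + (−0.76) = +0.16 V.

+0.16 V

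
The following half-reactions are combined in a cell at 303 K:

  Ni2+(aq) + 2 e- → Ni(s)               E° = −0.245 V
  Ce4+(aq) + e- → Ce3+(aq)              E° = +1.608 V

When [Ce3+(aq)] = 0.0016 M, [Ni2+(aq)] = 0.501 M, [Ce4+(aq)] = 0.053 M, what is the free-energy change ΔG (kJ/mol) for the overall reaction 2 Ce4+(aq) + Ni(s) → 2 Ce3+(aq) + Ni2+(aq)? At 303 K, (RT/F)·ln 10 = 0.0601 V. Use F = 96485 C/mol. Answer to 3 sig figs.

The standard cell potential is +1.608 − (−0.245) = +1.853 V, with n = 2 electrons in the balanced equation.
Q = ([Ce3+(aq)]^2·[Ni2+(aq)]) / [Ce4+(aq)]^2 = 0.000457, so log Q = −3.340 and E = +1.853 − (0.0601/2)(−3.340) = +1.9534 V.
ΔG = −nFE = −(2)(96485)(+1.9534) J/mol = −377 kJ/mol.

−377 kJ/mol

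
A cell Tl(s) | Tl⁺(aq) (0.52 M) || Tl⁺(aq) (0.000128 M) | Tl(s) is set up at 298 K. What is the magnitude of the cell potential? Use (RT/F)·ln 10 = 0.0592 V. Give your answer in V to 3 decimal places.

0.214 V

For a concentration cell E°cell = 0, since both electrodes use the same couple.
The compartment with the higher Tl⁺(aq) concentration (0.52 M) acts as the cathode; ions are reduced there and produced at the dilute (0.000128 M) anode.
With n = 1, Ecell = −(0.0592/1)·log([dilute]/[conc]) = −(0.0592/1)·log(0.000128/0.52) = +0.214 V.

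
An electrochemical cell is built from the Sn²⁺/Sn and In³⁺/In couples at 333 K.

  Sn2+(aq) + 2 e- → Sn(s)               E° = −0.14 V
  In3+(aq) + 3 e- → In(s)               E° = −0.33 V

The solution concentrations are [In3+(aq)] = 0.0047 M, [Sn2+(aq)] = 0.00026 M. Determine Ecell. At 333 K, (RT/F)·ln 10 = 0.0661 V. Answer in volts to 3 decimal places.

+0.123 V

Since E°(Sn²⁺/Sn) > E°(In³⁺/In), Sn²⁺/Sn serves as the cathode.
E°cell = E°cat − E°an = −0.14 − (−0.33) = +0.19 V; n = 6.
For the overall reaction 3 Sn2+(aq) + 2 In(s) → 3 Sn(s) + 2 In3+(aq), Q = [In3+(aq)]^2 / [Sn2+(aq)]^3 = 1.26×10^6, giving log Q = 6.099.
Applying E = E° − (RT ln10/nF)·log Q gives +0.19 − (0.0661/6)(6.099) = +0.123 V.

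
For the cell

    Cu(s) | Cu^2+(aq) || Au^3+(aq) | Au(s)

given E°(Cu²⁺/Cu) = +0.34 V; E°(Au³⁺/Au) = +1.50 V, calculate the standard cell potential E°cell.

By convention the left-hand electrode in cell notation is the anode (oxidation) and the right-hand electrode is the cathode (reduction).
E°cell = E°(right) − E°(left) = +1.50 − (+0.34) = +1.16 V.

+1.16 V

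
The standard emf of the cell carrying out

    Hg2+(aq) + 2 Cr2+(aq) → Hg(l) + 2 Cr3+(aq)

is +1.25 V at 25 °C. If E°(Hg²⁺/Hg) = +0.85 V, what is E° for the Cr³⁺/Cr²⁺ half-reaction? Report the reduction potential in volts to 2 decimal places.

−0.40 V

In the reaction as written the Hg²⁺/Hg couple is reduced (cathode) and Cr³⁺/Cr²⁺ is oxidized (anode), so E°cell = E°(Hg²⁺/Hg) − E°(Cr³⁺/Cr²⁺).
E°(Cr³⁺/Cr²⁺) = E°(cathode) − E°cell = +0.85 − (+1.25) = −0.40 V.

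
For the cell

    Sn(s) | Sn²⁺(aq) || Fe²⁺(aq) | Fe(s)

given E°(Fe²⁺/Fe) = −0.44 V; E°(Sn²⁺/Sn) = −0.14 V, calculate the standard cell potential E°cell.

−0.30 V

By convention the left-hand electrode in cell notation is the anode (oxidation) and the right-hand electrode is the cathode (reduction).
E°cell = E°(right) − E°(left) = −0.44 − (−0.14) = −0.30 V.
The negative sign shows that, as written, the cell would require an external voltage to drive the reaction.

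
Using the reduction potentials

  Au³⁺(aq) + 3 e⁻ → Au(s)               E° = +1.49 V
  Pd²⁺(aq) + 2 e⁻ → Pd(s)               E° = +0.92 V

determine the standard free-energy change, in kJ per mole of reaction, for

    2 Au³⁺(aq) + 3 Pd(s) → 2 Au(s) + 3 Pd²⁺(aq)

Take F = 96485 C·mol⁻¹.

−330 kJ/mol

In the reaction as written Au³⁺(aq) is reduced, so the Au³⁺/Au couple is the cathode and Pd²⁺/Pd is the anode.
E°cell = +1.49 − (+0.92) = +0.57 V; balancing electrons gives n = 6.
ΔG° = −nFE°cell = −(6)(96485)(+0.57) J/mol = −330 kJ/mol.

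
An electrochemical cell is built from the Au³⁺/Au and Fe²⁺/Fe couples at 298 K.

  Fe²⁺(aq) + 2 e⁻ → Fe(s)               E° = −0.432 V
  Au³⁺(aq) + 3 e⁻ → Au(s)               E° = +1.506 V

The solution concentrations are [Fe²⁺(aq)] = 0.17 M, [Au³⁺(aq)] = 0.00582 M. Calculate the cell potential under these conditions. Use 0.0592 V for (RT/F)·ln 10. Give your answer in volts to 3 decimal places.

+1.917 V

The Au³⁺/Au couple has the more positive E°, so it is the cathode; Fe²⁺/Fe is the anode.
E°cell = E°cat − E°an = +1.506 − (−0.432) = +1.938 V; n = 6.
The balanced reaction is 2 Au³⁺(aq) + 3 Fe(s) → 2 Au(s) + 3 Fe²⁺(aq), so Q = [Fe²⁺(aq)]^3 / [Au³⁺(aq)]^2 = 145 and log Q = 2.162.
By the Nernst equation, E = +1.938 − (0.0592/6)·(2.162) = +1.917 V.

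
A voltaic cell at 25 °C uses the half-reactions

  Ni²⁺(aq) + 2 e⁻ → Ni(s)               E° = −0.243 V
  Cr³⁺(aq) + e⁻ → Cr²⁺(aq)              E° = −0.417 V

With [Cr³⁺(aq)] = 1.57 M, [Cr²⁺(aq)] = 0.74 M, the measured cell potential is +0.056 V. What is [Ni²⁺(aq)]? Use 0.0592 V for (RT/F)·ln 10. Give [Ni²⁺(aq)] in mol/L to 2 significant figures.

With Ni²⁺/Ni at the cathode and Cr³⁺/Cr²⁺ at the anode, E°cell = −0.243 − (−0.417) = +0.174 V (n = 2).
Since E = E° − (0.0592/n)·log Q, log Q = n(E° − E)/0.0592 = 3.986.
For Ni²⁺(aq) + 2 Cr²⁺(aq) → Ni(s) + 2 Cr³⁺(aq), the reaction quotient is Q = [Cr³⁺(aq)]^2 / ([Ni²⁺(aq)]·[Cr²⁺(aq)]^2).
Substituting the known concentrations and solving, log [Ni²⁺(aq)] = −3.333 and [Ni²⁺(aq)] = 0.00046 M.

0.00046 M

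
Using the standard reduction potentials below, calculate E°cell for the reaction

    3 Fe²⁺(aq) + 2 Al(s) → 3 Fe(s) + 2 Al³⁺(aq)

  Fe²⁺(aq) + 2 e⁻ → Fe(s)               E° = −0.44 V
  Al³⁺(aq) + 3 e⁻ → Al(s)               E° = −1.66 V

+1.22 V

In the reaction as written, Fe²⁺(aq) is reduced (cathode) and Al³⁺(aq) is produced by oxidation at the anode.
E°cell = E°(cathode) − E°(anode) = −0.44 − (−1.66) = +1.22 V.
The positive value indicates the reaction is spontaneous as written.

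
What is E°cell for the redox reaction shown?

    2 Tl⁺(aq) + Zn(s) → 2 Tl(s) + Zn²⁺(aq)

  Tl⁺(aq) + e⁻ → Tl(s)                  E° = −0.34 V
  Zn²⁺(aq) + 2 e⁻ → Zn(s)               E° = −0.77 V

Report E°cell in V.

Tl⁺(aq) gains electrons, so the Tl⁺/Tl couple is the cathode; the Zn²⁺/Zn couple is the anode.
E°cell = E°(cathode) − E°(anode) = −0.34 − (−0.77) = +0.43 V.
The positive value indicates the reaction is spontaneous as written.

+0.43 V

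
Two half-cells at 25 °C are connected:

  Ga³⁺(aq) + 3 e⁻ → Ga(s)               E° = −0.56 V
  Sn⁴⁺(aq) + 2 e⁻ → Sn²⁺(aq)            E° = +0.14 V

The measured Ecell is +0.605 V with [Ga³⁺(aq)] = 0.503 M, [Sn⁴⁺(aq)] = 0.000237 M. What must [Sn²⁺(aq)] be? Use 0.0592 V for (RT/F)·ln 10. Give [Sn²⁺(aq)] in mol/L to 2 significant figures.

0.61 M

Sn⁴⁺/Sn²⁺ is the cathode (higher E°); E°cell = +0.14 − (−0.56) = +0.70 V with n = 6.
Since E = E° − (0.0592/n)·log Q, log Q = n(E° − E)/0.0592 = 9.628.
The balanced reaction is 3 Sn⁴⁺(aq) + 2 Ga(s) → 3 Sn²⁺(aq) + 2 Ga³⁺(aq), so Q = ([Sn²⁺(aq)]^3·[Ga³⁺(aq)]^2) / [Sn⁴⁺(aq)]^3.
Isolating [Sn²⁺(aq)] in Q = 10^{9.628} yields log [Sn²⁺(aq)] = −0.217, i.e. 0.61 M.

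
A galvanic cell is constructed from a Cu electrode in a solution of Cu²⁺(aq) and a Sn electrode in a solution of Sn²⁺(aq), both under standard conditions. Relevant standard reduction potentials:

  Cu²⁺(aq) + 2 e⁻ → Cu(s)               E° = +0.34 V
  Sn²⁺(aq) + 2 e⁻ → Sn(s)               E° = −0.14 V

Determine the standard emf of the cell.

Of the two couples in this cell, the one with the more positive reduction potential is reduced at the cathode: here that is Cu²⁺/Cu (+0.34 V); Sn²⁺/Sn (−0.14 V) is the anode.
E°cell = E°(cathode) − E°(anode) = +0.34 − (−0.14) = +0.48 V.

+0.48 V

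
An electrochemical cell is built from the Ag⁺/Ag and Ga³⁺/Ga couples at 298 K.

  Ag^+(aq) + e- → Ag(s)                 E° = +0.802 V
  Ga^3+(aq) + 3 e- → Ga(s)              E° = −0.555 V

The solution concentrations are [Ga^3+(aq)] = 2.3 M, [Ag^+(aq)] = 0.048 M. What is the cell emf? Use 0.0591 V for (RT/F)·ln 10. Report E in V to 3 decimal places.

Since E°(Ag⁺/Ag) > E°(Ga³⁺/Ga), Ag⁺/Ag serves as the cathode.
E°cell = E°cat − E°an = +0.802 − (−0.555) = +1.357 V; n = 3.
Balancing gives 3 Ag^+(aq) + Ga(s) → 3 Ag(s) + Ga^3+(aq); hence Q = [Ga^3+(aq)] / [Ag^+(aq)]^3 = 2.08×10^4 (log Q = 4.318).
By the Nernst equation, E = +1.357 − (0.0591/3)·(4.318) = +1.272 V.

+1.272 V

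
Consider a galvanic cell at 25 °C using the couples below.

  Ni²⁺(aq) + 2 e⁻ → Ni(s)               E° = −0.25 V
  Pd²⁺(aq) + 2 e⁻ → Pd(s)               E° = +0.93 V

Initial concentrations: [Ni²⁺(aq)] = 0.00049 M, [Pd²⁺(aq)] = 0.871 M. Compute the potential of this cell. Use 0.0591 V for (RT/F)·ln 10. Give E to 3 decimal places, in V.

+1.276 V

Pd²⁺/Pd is reduced (cathode, E° = +0.93 V) and Ni²⁺/Ni is oxidized (anode).
E°cell = +0.93 − (−0.25) = +1.18 V, with n = 2 electrons transferred.
For the overall reaction Pd²⁺(aq) + Ni(s) → Pd(s) + Ni²⁺(aq), Q = [Ni²⁺(aq)] / [Pd²⁺(aq)] = 0.000563, giving log Q = −3.250.
Applying E = E° − (RT ln10/nF)·log Q gives +1.18 − (0.0591/2)(−3.250) = +1.276 V.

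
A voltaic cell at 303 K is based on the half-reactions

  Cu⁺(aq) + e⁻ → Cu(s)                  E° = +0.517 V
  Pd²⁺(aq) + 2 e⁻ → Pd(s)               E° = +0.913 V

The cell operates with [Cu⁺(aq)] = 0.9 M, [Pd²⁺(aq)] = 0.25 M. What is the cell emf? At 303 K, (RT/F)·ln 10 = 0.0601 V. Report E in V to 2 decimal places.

The Pd²⁺/Pd couple has the more positive E°, so it is the cathode; Cu⁺/Cu is the anode.
E°cell = E°cat − E°an = +0.913 − (+0.517) = +0.396 V; n = 2.
Balancing gives Pd²⁺(aq) + 2 Cu(s) → Pd(s) + 2 Cu⁺(aq); hence Q = [Cu⁺(aq)]^2 / [Pd²⁺(aq)] = 3.24 (log Q = 0.511).
Applying E = E° − (RT ln10/nF)·log Q gives +0.396 − (0.0601/2)(0.511) = +0.38 V.

+0.38 V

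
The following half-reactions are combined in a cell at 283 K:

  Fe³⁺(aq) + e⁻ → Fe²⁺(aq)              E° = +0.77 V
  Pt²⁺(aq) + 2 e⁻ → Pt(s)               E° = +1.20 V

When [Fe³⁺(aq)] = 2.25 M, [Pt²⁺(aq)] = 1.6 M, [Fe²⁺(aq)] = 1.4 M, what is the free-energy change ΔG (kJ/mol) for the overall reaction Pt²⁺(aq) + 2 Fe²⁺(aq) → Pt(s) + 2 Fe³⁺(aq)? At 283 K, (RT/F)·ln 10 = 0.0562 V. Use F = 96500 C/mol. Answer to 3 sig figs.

E°cell = +1.20 − (+0.77) = +0.43 V; the balanced reaction transfers n = 2 electrons.
The reaction quotient is [Fe³⁺(aq)]^2 / ([Pt²⁺(aq)]·[Fe²⁺(aq)]^2) = 1.61; by Nernst, E = +0.43 − (0.0562/2)(0.208) = +0.4242 V.
Finally ΔG = −nFE = −(2)(96500 C/mol)(+0.4242 V) = −81.9 kJ/mol.

−81.9 kJ/mol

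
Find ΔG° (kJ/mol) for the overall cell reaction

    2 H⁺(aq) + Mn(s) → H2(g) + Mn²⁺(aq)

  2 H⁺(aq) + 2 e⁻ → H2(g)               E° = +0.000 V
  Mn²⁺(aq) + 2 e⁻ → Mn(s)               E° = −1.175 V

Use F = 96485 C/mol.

In the reaction as written H⁺(aq) is reduced, so the 2H⁺/H₂ couple is the cathode and Mn²⁺/Mn is the anode.
E°cell = +0.000 − (−1.175) = +1.175 V; balancing electrons gives n = 2.
ΔG° = −nFE°cell = −(2)(96485)(+1.175) J/mol = −227 kJ/mol.

−227 kJ/mol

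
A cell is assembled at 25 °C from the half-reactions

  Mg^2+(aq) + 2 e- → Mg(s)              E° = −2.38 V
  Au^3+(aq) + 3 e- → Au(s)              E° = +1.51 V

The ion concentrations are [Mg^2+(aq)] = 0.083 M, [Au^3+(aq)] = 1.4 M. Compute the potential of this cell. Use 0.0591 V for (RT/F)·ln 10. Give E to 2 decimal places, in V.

+3.92 V

Au³⁺/Au is reduced (cathode, E° = +1.51 V) and Mg²⁺/Mg is oxidized (anode).
E°cell = E°cat − E°an = +1.51 − (−2.38) = +3.89 V; n = 6.
For the overall reaction 2 Au^3+(aq) + 3 Mg(s) → 2 Au(s) + 3 Mg^2+(aq), Q = [Mg^2+(aq)]^3 / [Au^3+(aq)]^2 = 0.000292, giving log Q = −3.535.
E = E° − (0.0591/n)·log Q = +3.89 − (0.0591/6)(−3.535) = +3.92 V.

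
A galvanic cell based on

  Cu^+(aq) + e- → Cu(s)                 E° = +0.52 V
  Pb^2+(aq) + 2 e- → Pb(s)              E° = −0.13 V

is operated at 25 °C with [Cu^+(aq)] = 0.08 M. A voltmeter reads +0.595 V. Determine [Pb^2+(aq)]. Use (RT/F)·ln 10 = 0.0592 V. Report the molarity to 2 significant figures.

The Cu⁺/Cu couple has the larger reduction potential, so it is the cathode: E°cell = +0.52 − (−0.13) = +0.65 V and n = 2.
Since E = E° − (0.0592/n)·log Q, log Q = n(E° − E)/0.0592 = 1.858.
The balanced reaction is 2 Cu^+(aq) + Pb(s) → 2 Cu(s) + Pb^2+(aq), so Q = [Pb^2+(aq)] / [Cu^+(aq)]^2.
Isolating [Pb^2+(aq)] in Q = 10^{1.858} yields log [Pb^2+(aq)] = −0.336, i.e. 0.46 M.

0.46 M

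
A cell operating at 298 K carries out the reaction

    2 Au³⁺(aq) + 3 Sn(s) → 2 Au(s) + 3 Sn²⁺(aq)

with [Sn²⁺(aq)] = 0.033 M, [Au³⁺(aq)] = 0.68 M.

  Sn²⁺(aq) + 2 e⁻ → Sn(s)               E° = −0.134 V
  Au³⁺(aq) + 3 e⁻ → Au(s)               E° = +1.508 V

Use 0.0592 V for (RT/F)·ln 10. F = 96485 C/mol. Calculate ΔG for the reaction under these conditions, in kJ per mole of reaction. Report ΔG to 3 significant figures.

With Au³⁺/Au reduced at the cathode, E°cell = +1.508 − (−0.134) = +1.642 V and n = 6.
Here Q = [Sn²⁺(aq)]^3 / [Au³⁺(aq)]^2 = 7.77×10^−5 (log Q = −4.109), giving E = +1.642 − (0.0592/6)·(−4.109) = +1.6825 V.
ΔG = −nFE = −(6)(96485)(+1.6825) J/mol = −974 kJ/mol.

−974 kJ/mol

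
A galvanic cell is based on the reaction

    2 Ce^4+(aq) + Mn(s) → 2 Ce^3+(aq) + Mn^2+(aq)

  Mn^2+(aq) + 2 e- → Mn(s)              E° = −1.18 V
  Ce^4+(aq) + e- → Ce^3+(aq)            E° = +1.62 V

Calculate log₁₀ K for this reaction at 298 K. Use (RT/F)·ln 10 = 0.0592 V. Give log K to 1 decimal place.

The Ce⁴⁺/Ce³⁺ couple is reduced (cathode); E°cell = +1.62 − (−1.18) = +2.80 V with n = 2.
At equilibrium E = 0, so log K = nE°cell / 0.0592 = (2)(+2.80) / 0.0592 = 94.6.

log K = 94.6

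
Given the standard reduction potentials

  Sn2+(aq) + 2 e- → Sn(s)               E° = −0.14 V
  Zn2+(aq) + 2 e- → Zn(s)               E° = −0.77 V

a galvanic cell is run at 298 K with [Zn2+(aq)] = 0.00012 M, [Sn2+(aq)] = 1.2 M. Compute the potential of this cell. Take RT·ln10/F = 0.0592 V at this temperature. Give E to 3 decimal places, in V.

Since E°(Sn²⁺/Sn) > E°(Zn²⁺/Zn), Sn²⁺/Sn serves as the cathode.
The standard potential is −0.14 − (−0.77) = +0.63 V and the balanced reaction transfers n = 2 electrons.
Balancing gives Sn2+(aq) + Zn(s) → Sn(s) + Zn2+(aq); hence Q = [Zn2+(aq)] / [Sn2+(aq)] = 0.0001 (log Q = −4.000).
E = E° − (0.0592/n)·log Q = +0.63 − (0.0592/2)(−4.000) = +0.748 V.

+0.748 V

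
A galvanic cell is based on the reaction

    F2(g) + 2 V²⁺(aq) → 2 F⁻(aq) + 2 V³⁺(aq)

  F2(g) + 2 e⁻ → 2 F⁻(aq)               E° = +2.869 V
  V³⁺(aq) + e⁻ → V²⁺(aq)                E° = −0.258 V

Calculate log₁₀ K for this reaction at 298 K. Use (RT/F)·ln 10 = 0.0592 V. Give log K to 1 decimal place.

log K = 105.6

The F₂/F⁻ couple is reduced (cathode); E°cell = +2.869 − (−0.258) = +3.127 V with n = 2.
At equilibrium E = 0, so log K = nE°cell / 0.0592 = (2)(+3.127) / 0.0592 = 105.6.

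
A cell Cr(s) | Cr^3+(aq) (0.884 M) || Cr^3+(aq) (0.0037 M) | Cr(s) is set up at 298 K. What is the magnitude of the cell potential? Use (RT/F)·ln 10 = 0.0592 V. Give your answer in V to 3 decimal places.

0.047 V

For a concentration cell E°cell = 0, since both electrodes use the same couple.
The compartment with the higher Cr^3+(aq) concentration (0.884 M) acts as the cathode; ions are reduced there and produced at the dilute (0.0037 M) anode.
With n = 3, Ecell = −(0.0592/3)·log([dilute]/[conc]) = −(0.0592/3)·log(0.0037/0.884) = +0.047 V.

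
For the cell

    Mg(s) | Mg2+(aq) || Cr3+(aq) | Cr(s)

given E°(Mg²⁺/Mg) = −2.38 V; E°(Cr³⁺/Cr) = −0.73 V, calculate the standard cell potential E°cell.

By convention the left-hand electrode in cell notation is the anode (oxidation) and the right-hand electrode is the cathode (reduction).
E°cell = E°(right) − E°(left) = −0.73 − (−2.38) = +1.65 V.

+1.65 V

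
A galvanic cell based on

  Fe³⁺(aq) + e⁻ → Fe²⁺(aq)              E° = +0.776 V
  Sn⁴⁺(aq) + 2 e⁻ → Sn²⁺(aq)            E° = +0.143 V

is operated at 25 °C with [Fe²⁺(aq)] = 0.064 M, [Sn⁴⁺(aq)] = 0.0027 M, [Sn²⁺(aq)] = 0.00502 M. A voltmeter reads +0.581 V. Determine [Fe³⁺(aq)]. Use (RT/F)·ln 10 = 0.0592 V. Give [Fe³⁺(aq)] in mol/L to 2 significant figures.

0.0062 M

With Fe³⁺/Fe²⁺ at the cathode and Sn⁴⁺/Sn²⁺ at the anode, E°cell = +0.776 − (+0.143) = +0.633 V (n = 2).
Since E = E° − (0.0592/n)·log Q, log Q = n(E° − E)/0.0592 = 1.757.
The balanced reaction is 2 Fe³⁺(aq) + Sn²⁺(aq) → 2 Fe²⁺(aq) + Sn⁴⁺(aq), so Q = ([Fe²⁺(aq)]^2·[Sn⁴⁺(aq)]) / ([Fe³⁺(aq)]^2·[Sn²⁺(aq)]).
Solving for the unknown gives log [Fe³⁺(aq)] = −2.207, so [Fe³⁺(aq)] ≈ 0.0062 M.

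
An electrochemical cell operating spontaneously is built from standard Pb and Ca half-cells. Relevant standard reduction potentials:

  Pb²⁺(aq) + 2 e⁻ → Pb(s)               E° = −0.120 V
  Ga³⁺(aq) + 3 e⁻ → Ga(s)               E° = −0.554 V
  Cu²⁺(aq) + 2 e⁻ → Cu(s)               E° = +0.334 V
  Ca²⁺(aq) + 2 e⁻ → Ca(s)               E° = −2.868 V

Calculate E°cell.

Of the two couples in this cell, the one with the more positive reduction potential is reduced at the cathode: here that is Pb²⁺/Pb (−0.120 V); Ca²⁺/Ca (−2.868 V) is the anode.
E°cell = E°(cathode) − E°(anode) = −0.120 − (−2.868) = +2.748 V.

+2.748 V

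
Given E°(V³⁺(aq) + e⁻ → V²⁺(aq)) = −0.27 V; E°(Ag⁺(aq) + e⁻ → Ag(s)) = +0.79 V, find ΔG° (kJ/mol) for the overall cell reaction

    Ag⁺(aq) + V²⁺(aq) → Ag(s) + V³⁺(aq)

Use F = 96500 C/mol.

In the reaction as written Ag⁺(aq) is reduced, so the Ag⁺/Ag couple is the cathode and V³⁺/V²⁺ is the anode.
E°cell = +0.79 − (−0.27) = +1.06 V; balancing electrons gives n = 1.
ΔG° = −nFE°cell = −(1)(96500)(+1.06) J/mol = −102 kJ/mol.

−102 kJ/mol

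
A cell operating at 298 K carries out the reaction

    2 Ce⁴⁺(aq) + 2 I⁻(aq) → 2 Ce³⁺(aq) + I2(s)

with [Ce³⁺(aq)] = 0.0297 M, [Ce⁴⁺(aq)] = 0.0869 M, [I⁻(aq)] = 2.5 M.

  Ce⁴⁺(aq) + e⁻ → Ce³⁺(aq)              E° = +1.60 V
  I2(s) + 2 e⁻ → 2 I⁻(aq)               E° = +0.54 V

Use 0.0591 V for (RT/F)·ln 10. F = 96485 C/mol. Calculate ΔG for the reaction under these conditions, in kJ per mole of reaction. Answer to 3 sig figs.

The standard cell potential is +1.60 − (+0.54) = +1.06 V, with n = 2 electrons in the balanced equation.
Q = [Ce³⁺(aq)]^2 / ([Ce⁴⁺(aq)]^2·[I⁻(aq)]^2) = 0.0187, so log Q = −1.728 and E = +1.06 − (0.0591/2)(−1.728) = +1.1111 V.
ΔG = −nFE = −(2)(96485)(+1.1111) J/mol = −214 kJ/mol.

−214 kJ/mol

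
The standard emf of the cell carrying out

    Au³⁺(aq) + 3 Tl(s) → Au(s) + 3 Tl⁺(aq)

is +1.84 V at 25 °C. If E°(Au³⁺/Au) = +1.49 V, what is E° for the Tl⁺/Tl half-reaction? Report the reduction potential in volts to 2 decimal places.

In the reaction as written the Au³⁺/Au couple is reduced (cathode) and Tl⁺/Tl is oxidized (anode), so E°cell = E°(Au³⁺/Au) − E°(Tl⁺/Tl).
E°(Tl⁺/Tl) = E°(cathode) − E°cell = +1.49 − (+1.84) = −0.35 V.

−0.35 V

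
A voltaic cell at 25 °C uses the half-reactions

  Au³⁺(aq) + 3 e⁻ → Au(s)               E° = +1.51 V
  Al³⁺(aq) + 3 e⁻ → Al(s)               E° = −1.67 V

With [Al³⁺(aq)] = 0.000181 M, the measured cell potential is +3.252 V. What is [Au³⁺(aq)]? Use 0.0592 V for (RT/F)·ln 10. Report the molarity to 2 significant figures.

0.81 M

Au³⁺/Au is the cathode (higher E°); E°cell = +1.51 − (−1.67) = +3.18 V with n = 3.
From the Nernst equation, log Q = n(E° − E)/0.0592 = 3·(+3.18 − (+3.252))/0.0592 = −3.649.
The balanced reaction is Au³⁺(aq) + Al(s) → Au(s) + Al³⁺(aq), so Q = [Al³⁺(aq)] / [Au³⁺(aq)].
Substituting the known concentrations and solving, log [Au³⁺(aq)] = −0.093 and [Au³⁺(aq)] = 0.81 M.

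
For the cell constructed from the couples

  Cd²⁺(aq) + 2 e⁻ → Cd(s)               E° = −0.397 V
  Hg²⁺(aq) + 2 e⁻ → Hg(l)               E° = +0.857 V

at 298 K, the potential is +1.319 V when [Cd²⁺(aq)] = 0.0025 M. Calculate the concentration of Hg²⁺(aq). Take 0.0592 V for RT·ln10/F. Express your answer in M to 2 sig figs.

The Hg²⁺/Hg couple has the larger reduction potential, so it is the cathode: E°cell = +0.857 − (−0.397) = +1.254 V and n = 2.
Since E = E° − (0.0592/n)·log Q, log Q = n(E° − E)/0.0592 = −2.196.
The balanced reaction is Hg²⁺(aq) + Cd(s) → Hg(l) + Cd²⁺(aq), so Q = [Cd²⁺(aq)] / [Hg²⁺(aq)].
Substituting the known concentrations and solving, log [Hg²⁺(aq)] = −0.406 and [Hg²⁺(aq)] = 0.39 M.

0.39 M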